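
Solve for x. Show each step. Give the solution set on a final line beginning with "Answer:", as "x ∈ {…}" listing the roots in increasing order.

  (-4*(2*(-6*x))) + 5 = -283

Step 1. [(-4*(2*(-6*x))) + 5 = -283] 5 comes off first (subtract 5) ⇒ sub: -4*(2*(-6*x)) = -288.
Step 2. [-4*(2*(-6*x)) = -288] leading coefficient -4: divide by -4. So div: 2*(-6*x) = 72.
Step 3. [2*(-6*x) = 72] divide by the outer 2, so div: -6*x = 36.
Step 4. [-6*x = 36] -6·(inner) — divide through by -6 ⇒ div: x = -6.

Answer: x ∈ {-6}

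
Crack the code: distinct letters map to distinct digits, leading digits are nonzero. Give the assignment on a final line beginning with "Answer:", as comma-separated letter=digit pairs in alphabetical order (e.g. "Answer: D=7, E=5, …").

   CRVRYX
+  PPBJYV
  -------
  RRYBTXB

Step 1. [col 1: X + V ≡ B (mod 10)] several values work for V in column 1 (X + V ≡ B (mod 10), carry-in 0); try V=9, so V=9.
Step 2. [R] R is the leading digit of a 7-digit sum of two 6-digit numbers; the final carry is exactly 1. So R=1.
Step 3. [col 1: X + V ≡ B (mod 10)] no forcing yet in column 1 (carry-in 0); X=3 is free and consistent — try it. So X=3.
Step 4. [col 1: X + V ≡ B (mod 10)] from column 1 (X=3, V=9, carry-in 0, digits 1,3,9 already taken and all letters distinct): B must equal 2. So B=2.
Step 5. [col 2: Y + Y ≡ X (mod 10)] column 2: given X=3, carry-in 1, and digits 1,2,3,9 already taken and all letters distinct, Y+Y≡X (mod 10) forces Y=6, so Y=6.
Step 6. [col 3: R + J ≡ T (mod 10)] several values work for J in column 3 (R + J ≡ T (mod 10), carry-in 1); try J=8. So J=8.
Step 7. [col 3: R + J ≡ T (mod 10)] column 3 reads R+J+carry(1)=T with R=1, J=8; with digits 1,2,3,6,8,9 already taken and all letters distinct, the only value for T is 0. So T=0.
Step 8. [col 5: R + P ≡ Y (mod 10)] column 5: given R=1, Y=6, carry-in 1, and digits 0,1,2,3,6,8,9 already taken and all letters distinct, R+P≡Y (mod 10) forces P=4. So P=4.
Step 9. [col 6: C + P ≡ R (mod 10)] column 6 reads C+P+carry(0)=R with P=4, R=1; with digits 0,1,2,3,4,6,8,9 already taken and all letters distinct, the only value for C is 7. So C=7.

Answer: B=2, C=7, J=8, P=4, R=1, T=0, V=9, X=3, Y=6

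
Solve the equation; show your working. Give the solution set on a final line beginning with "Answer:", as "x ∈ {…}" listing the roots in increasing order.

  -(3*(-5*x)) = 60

Step 1. [-(3*(-5*x)) = 60] LHS negated; negate both sides ⇒ neg: 3*(-5*x) = -60.
Step 2. [3*(-5*x) = -60] 3 out front; divide by 3 ⇒ div: -5*x = -20.
Step 3. [-5*x = -20] LHS = -5·(…); ÷-5 both sides. So div: x = 4.

Answer: x ∈ {4}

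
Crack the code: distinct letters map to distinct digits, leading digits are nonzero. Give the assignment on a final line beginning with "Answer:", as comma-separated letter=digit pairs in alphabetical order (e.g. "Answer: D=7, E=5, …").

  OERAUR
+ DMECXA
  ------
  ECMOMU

Step 1. [col 1: R + A ≡ U (mod 10)] no forcing yet in column 1 (carry-in 0); R=1 is free and consistent — try it, so R=1.
Step 2. [col 1: R + A ≡ U (mod 10)] several values work for A in column 1 (R + A ≡ U (mod 10), carry-in 0); try A=9 ⇒ A=9.
Step 3. [col 1: R + A ≡ U (mod 10)] from column 1 (R=1, A=9, carry-in 0, digits 1,9 already taken and all letters distinct): U must equal 0. So U=0.
Step 4. [col 2: U + X ≡ M (mod 10)] M=8 is one option consistent with column 2 (U + X ≡ M (mod 10), carry-in 1) — take it, so M=8.
Step 5. [col 2: U + X ≡ M (mod 10)] column 2 reads U+X+carry(1)=M with U=0, M=8; with digits 0,1,8,9 already taken and all letters distinct, the only value for X is 7 ⇒ X=7.
Step 6. [col 3: A + C ≡ O (mod 10)] several values work for C in column 3 (A + C ≡ O (mod 10), carry-in 0); try C=4, so C=4.
Step 7. [col 3: A + C ≡ O (mod 10)] from column 3 (A=9, C=4, carry-in 0, digits 0,1,4,7,8,9 already taken and all letters distinct): O must equal 3, so O=3.
Step 8. [col 4: R + E ≡ M (mod 10)] column 4 reads R+E+carry(1)=M with R=1, M=8; with digits 0,1,3,4,7,8,9 already taken and all letters distinct, the only value for E is 6 ⇒ E=6.
Step 9. [col 6: O + D ≡ E (mod 10)] column 6 reads O+D+carry(1)=E with O=3, E=6; with digits 0,1,3,4,6,7,8,9 already taken and all letters distinct, the only value for D is 2 ⇒ D=2.

Answer: A=9, C=4, D=2, E=6, M=8, O=3, R=1, U=0, X=7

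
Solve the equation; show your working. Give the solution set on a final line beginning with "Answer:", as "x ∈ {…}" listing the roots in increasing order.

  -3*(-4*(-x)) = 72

Step 1. [-3*(-4*(-x)) = 72] -3 out front; divide by -3. So div: -4*(-x) = -24.
Step 2. [-4*(-x) = -24] -4 out front; divide by -4 ⇒ div: -x = 6.
Step 3. [-x = 6] LHS negated; negate both sides ⇒ neg: x = -6.

Answer: x ∈ {-6}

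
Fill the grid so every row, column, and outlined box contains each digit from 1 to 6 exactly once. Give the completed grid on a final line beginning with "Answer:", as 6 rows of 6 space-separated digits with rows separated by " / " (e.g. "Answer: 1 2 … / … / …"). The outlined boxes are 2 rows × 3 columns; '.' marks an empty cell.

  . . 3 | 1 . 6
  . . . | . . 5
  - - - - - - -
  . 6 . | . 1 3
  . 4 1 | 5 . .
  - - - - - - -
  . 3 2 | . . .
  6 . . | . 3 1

Step 1. [r5c6∈{4}] only 4 remains possible at r5c6. So r5c6=4.
Step 2. [r4c6∈{2}] nothing but 2 survives at r4c6, so r4c6=2.
Step 3. [r3c1∈{2,5}] in row 3, 2 fits only at r3c1 ⇒ r3c1=2.
Step 4. [r6c2∈{5}] r6c2 is down to just 5. So r6c2=5.
Step 5. [r2c2∈{1,2}] col 2 places 1 nowhere but r2c2 ⇒ r2c2=1.
Step 6. [r2c1∈{4}] only 4 remains possible at r2c1. So r2c1=4.
Step 7. [r2c5∈{2}] nothing but 2 survives at r2c5 ⇒ r2c5=2.
Step 8. [r4c5∈{6}] nothing but 6 survives at r4c5, so r4c5=6.
Step 9. [r4c1∈{3}] only 3 remains possible at r4c1 ⇒ r4c1=3.
Step 10. [r5c5∈{5}] r5c5 has the single candidate 5 ⇒ r5c5=5.
Step 11. [r3c3∈{5}] nothing but 5 survives at r3c3 ⇒ r3c3=5.
Step 12. [r1c1∈{5}] r1c1's peers cover all but 5, so r1c1=5.
Step 13. [r6c3∈{4}] r6c3 is down to just 4 ⇒ r6c3=4.
Step 14. [r1c5∈{4}] r1c5 has the single candidate 4 ⇒ r1c5=4.
Step 15. [r2c4∈{3}] r2c4's peers cover all but 3, so r2c4=3.
Step 16. [r5c4∈{6}] r5c4's peers cover all but 6 ⇒ r5c4=6.
Step 17. [r5c1∈{1}] only 1 remains possible at r5c1, so r5c1=1.
Step 18. [r3c4∈{4}] only 4 remains possible at r3c4 ⇒ r3c4=4.
Step 19. [r2c3∈{6}] nothing but 6 survives at r2c3. So r2c3=6.
Step 20. [r6c4∈{2}] only 2 remains possible at r6c4, so r6c4=2.
Step 21. [r1c2∈{2}] r1c2 has the single candidate 2, so r1c2=2.

Answer: 5 2 3 1 4 6 / 4 1 6 3 2 5 / 2 6 5 4 1 3 / 3 4 1 5 6 2 / 1 3 2 6 5 4 / 6 5 4 2 3 1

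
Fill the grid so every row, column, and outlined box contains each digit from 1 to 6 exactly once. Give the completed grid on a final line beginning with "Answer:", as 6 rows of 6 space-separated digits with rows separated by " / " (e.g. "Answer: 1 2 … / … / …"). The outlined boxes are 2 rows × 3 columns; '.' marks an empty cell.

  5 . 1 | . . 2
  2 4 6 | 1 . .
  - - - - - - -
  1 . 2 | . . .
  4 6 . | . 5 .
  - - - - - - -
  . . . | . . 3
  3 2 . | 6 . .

Step 1. [r5c4∈{2,4,5}] in col 4, 5 fits only at r5c4, so r5c4=5.
Step 2. [r1c2∈{3}] r1c2's peers cover all but 3, so r1c2=3.
Step 3. [r5c5∈{1,2,4}] 2 has one home in row 5: r5c5. So r5c5=2.
Step 4. [r1c5∈{4,6}] 6 has one home in row 1: r1c5. So r1c5=6.
Step 5. [r6c5∈{1,4}] 1 has one home in col 5: r6c5. So r6c5=1.
Step 6. [r3c5∈{3,4}] col 5 places 4 nowhere but r3c5. So r3c5=4.
Step 7. [r4c4∈{2,3}] row 4 places 2 nowhere but r4c4, so r4c4=2.
Step 8. [r6c3∈{4,5}] 5 has one home in row 6: r6c3. So r6c3=5.
Step 9. [r3c2∈{5}] r3c2 has the single candidate 5 ⇒ r3c2=5.
Step 10. [r2c5∈{3}] nothing but 3 survives at r2c5, so r2c5=3.
Step 11. [r1c4∈{4}] only 4 remains possible at r1c4. So r1c4=4.
Step 12. [r6c6∈{4}] nothing but 4 survives at r6c6, so r6c6=4.
Step 13. [r4c6∈{1}] r4c6 has the single candidate 1. So r4c6=1.
Step 14. [r5c2∈{1}] r5c2's peers cover all but 1, so r5c2=1.
Step 15. [r3c4∈{3}] r3c4's peers cover all but 3. So r3c4=3.
Step 16. [r5c1∈{6}] r5c1 has the single candidate 6. So r5c1=6.
Step 17. [r2c6∈{5}] nothing but 5 survives at r2c6, so r2c6=5.
Step 18. [r5c3∈{4}] r5c3 has the single candidate 4, so r5c3=4.
Step 19. [r4c3∈{3}] nothing but 3 survives at r4c3 ⇒ r4c3=3.
Step 20. [r3c6∈{6}] nothing but 6 survives at r3c6. So r3c6=6.

Answer: 5 3 1 4 6 2 / 2 4 6 1 3 5 / 1 5 2 3 4 6 / 4 6 3 2 5 1 / 6 1 4 5 2 3 / 3 2 5 6 1 4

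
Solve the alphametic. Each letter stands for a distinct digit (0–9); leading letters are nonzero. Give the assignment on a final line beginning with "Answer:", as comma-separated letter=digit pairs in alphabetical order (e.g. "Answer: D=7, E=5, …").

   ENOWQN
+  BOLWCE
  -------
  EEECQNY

Step 1. [col 1: N + E ≡ Y (mod 10)] column 1 (N + E ≡ Y (mod 10), carry-in 0) doesn't pin Y yet; pick Y=8 and continue, so Y=8.
Step 2. [col 1: N + E ≡ Y (mod 10)] several values work for E in column 1 (N + E ≡ Y (mod 10), carry-in 0); try E=1. So E=1.
Step 3. [col 1: N + E ≡ Y (mod 10)] column 1: given E=1, Y=8, carry-in 0, and digits 1,8 already taken and all letters distinct, N+E≡Y (mod 10) forces N=7, so N=7.
Step 4. [col 2: Q + C ≡ N (mod 10)] C=5 is one option consistent with column 2 (Q + C ≡ N (mod 10), carry-in 0) — take it ⇒ C=5.
Step 5. [col 2: Q + C ≡ N (mod 10)] column 2 reads Q+C+carry(0)=N with C=5, N=7; with digits 1,5,7,8 already taken and all letters distinct, the only value for Q is 2 ⇒ Q=2.
Step 6. [col 3: W + W ≡ Q (mod 10)] from column 3 (Q=2, carry-in 0, digits 1,2,5,7,8 already taken and all letters distinct): W must equal 6 ⇒ W=6.
Step 7. [col 4: O + L ≡ C (mod 10)] O=4 is one option consistent with column 4 (O + L ≡ C (mod 10), carry-in 1) — take it ⇒ O=4.
Step 8. [col 4: O + L ≡ C (mod 10)] column 4: given O=4, C=5, carry-in 1, and digits 1,2,4,5,6,7,8 already taken and all letters distinct, O+L≡C (mod 10) forces L=0 ⇒ L=0.
Step 9. [col 6: E + B ≡ E (mod 10)] column 6: given E=1, carry-in 1, and digits 0,1,2,4,5,6,7,8 already taken and all letters distinct, E+B≡E (mod 10) forces B=9. So B=9.

Answer: B=9, C=5, E=1, L=0, N=7, O=4, Q=2, W=6, Y=8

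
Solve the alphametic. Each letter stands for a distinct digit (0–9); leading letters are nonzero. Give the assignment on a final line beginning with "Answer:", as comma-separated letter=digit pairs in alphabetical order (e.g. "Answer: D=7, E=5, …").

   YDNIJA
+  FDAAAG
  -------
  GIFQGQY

Step 1. [col 1: A + G ≡ Y (mod 10)] column 1 (A + G ≡ Y (mod 10), carry-in 0) doesn't pin G yet; pick G=1 and continue ⇒ G=1.
Step 2. [col 1: A + G ≡ Y (mod 10)] no forcing yet in column 1 (carry-in 0); Y=7 is free and consistent — try it. So Y=7.
Step 3. [col 1: A + G ≡ Y (mod 10)] column 1 reads A+G+carry(0)=Y with G=1, Y=7; with digits 1,7 already taken and all letters distinct, the only value for A is 6. So A=6.
Step 4. [col 2: J + A ≡ Q (mod 10)] column 2 (J + A ≡ Q (mod 10), carry-in 0) doesn't pin J yet; pick J=3 and continue ⇒ J=3.
Step 5. [col 2: J + A ≡ Q (mod 10)] from column 2 (J=3, A=6, carry-in 0, digits 1,3,6,7 already taken and all letters distinct): Q must equal 9 ⇒ Q=9.
Step 6. [col 3: I + A ≡ G (mod 10)] column 3: given A=6, G=1, carry-in 0, and digits 1,3,6,7,9 already taken and all letters distinct, I+A≡G (mod 10) forces I=5, so I=5.
Step 7. [col 4: N + A ≡ Q (mod 10)] column 4 reads N+A+carry(1)=Q with A=6, Q=9; with digits 1,3,5,6,7,9 already taken and all letters distinct, the only value for N is 2 ⇒ N=2.
Step 8. [col 5: D + D ≡ F (mod 10)] column 5: given nothing yet, carry-in 0, and digits 1,2,3,5,6,7,9 already taken and all letters distinct, D+D≡F (mod 10) forces D=4, so D=4.
Step 9. [col 5: D + D ≡ F (mod 10)] column 5 reads D+D+carry(0)=F with D=4; with digits 1,2,3,4,5,6,7,9 already taken and all letters distinct, the only value for F is 8 ⇒ F=8.

Answer: A=6, D=4, F=8, G=1, I=5, J=3, N=2, Q=9, Y=7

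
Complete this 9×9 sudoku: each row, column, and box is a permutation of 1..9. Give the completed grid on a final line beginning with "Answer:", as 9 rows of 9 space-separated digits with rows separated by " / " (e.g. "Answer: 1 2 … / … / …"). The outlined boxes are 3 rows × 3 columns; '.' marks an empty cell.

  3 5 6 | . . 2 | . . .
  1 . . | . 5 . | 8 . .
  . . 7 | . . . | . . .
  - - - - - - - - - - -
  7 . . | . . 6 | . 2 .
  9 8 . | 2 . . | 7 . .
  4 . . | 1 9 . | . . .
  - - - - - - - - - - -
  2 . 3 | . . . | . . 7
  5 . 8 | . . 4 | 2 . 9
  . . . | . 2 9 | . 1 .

Step 1. [r6c2∈{2,3,6}] in box 4, 6 fits only at r6c2 ⇒ r6c2=6.
Step 2. [r4c7∈{1,3,4,5,9}] 9 has one home in row 4: r4c7. So r4c7=9.
Step 3. [r2c3∈{2,4,9}] col 3 places 9 nowhere but r2c3, so r2c3=9.
Step 4. [r4c2∈{1,3}] in col 2, 3 fits only at r4c2 ⇒ r4c2=3.
Step 5. [r6c6∈{3,5,7,8}] row 6 places 7 nowhere but r6c6, so r6c6=7.
Step 6. [r2c6∈{3}] only 3 remains possible at r2c6. So r2c6=3.
Step 7. [r5c6∈{5}] only 5 remains possible at r5c6. So r5c6=5.
Step 8. [r5c5∈{3,4}] 3 has one home in box 5: r5c5. So r5c5=3.
Step 9. [r9c3∈{4}] only 4 remains possible at r9c3. So r9c3=4.
Step 10. [r3c1∈{8}] only 8 remains possible at r3c1. So r3c1=8.
Step 11. [r3c6∈{1}] only 1 remains possible at r3c6, so r3c6=1.
Step 12. [r7c6∈{8}] nothing but 8 survives at r7c6 ⇒ r7c6=8.
Step 13. [r9c9∈{3,5,6,8}] r9c9 is the only open cell in row 9 admitting 8. So r9c9=8.
Step 14. [r1c7∈{1,4}] r1c7 is the only open cell in col 7 admitting 1 ⇒ r1c7=1.
Step 15. [r1c9∈{4}] r1c9's peers cover all but 4, so r1c9=4.
Step 16. [r7c7∈{4,5,6}] col 7 places 4 nowhere but r7c7 ⇒ r7c7=4.
Step 17. [r9c1∈{6}] nothing but 6 survives at r9c1, so r9c1=6.
Step 18. [r3c7∈{3,5,6}] r3c7 is the only open cell in col 7 admitting 6 ⇒ r3c7=6.
Step 19. [r2c4∈{4,6,7}] row 2 places 6 nowhere but r2c4, so r2c4=6.
Step 20. [r3c5∈{4}] r3c5 is down to just 4. So r3c5=4.
Step 21. [r5c9∈{1,6}] 6 has one home in col 9: r5c9, so r5c9=6.
Step 22. [r3c2∈{2}] only 2 remains possible at r3c2. So r3c2=2.
Step 23. [r4c9∈{1,5}] across col 9, 1 lands solely at r4c9 ⇒ r4c9=1.
Step 24. [r4c5∈{8}] r4c5 has the single candidate 8 ⇒ r4c5=8.
Step 25. [r1c5∈{7}] nothing but 7 survives at r1c5. So r1c5=7.
Step 26. [r6c8∈{3,5,8}] r6c8 is the only open cell in row 6 admitting 8 ⇒ r6c8=8.
Step 27. [r1c8∈{9}] nothing but 9 survives at r1c8 ⇒ r1c8=9.
Step 28. [r7c4∈{5}] r7c4's peers cover all but 5 ⇒ r7c4=5.
Step 29. [r9c7∈{3,5}] in row 9, 5 fits only at r9c7, so r9c7=5.
Step 30. [r6c9∈{3,5}] r6c9 is the only open cell in box 6 admitting 5. So r6c9=5.
Step 31. [r8c8∈{3,6}] across box 9, 3 lands solely at r8c8. So r8c8=3.
Step 32. [r8c5∈{1,6}] 6 has one home in row 8: r8c5. So r8c5=6.
Step 33. [r8c2∈{1,7}] across row 8, 1 lands solely at r8c2 ⇒ r8c2=1.
Step 34. [r9c2∈{7}] r9c2's peers cover all but 7 ⇒ r9c2=7.
Step 35. [r6c7∈{3}] r6c7 has the single candidate 3, so r6c7=3.
Step 36. [r3c8∈{5}] only 5 remains possible at r3c8. So r3c8=5.
Step 37. [r2c8∈{7}] r2c8's peers cover all but 7 ⇒ r2c8=7.
Step 38. [r2c2∈{4}] r2c2's peers cover all but 4 ⇒ r2c2=4.
Step 39. [r5c3∈{1}] r5c3 has the single candidate 1, so r5c3=1.
Step 40. [r3c9∈{3}] r3c9 has the single candidate 3 ⇒ r3c9=3.
Step 41. [r7c2∈{9}] r7c2's peers cover all but 9. So r7c2=9.
Step 42. [r4c3∈{5}] r4c3 is down to just 5, so r4c3=5.
Step 43. [r3c4∈{9}] only 9 remains possible at r3c4, so r3c4=9.
Step 44. [r5c8∈{4}] only 4 remains possible at r5c8, so r5c8=4.
Step 45. [r4c4∈{4}] r4c4 has the single candidate 4. So r4c4=4.
Step 46. [r6c3∈{2}] only 2 remains possible at r6c3. So r6c3=2.
Step 47. [r7c5∈{1}] r7c5 has the single candidate 1. So r7c5=1.
Step 48. [r8c4∈{7}] r8c4 has the single candidate 7. So r8c4=7.
Step 49. [r7c8∈{6}] r7c8's peers cover all but 6. So r7c8=6.
Step 50. [r9c4∈{3}] only 3 remains possible at r9c4 ⇒ r9c4=3.
Step 51. [r2c9∈{2}] r2c9 is down to just 2, so r2c9=2.
Step 52. [r1c4∈{8}] r1c4 is down to just 8. So r1c4=8.

Answer: 3 5 6 8 7 2 1 9 4 / 1 4 9 6 5 3 8 7 2 / 8 2 7 9 4 1 6 5 3 / 7 3 5 4 8 6 9 2 1 / 9 8 1 2 3 5 7 4 6 / 4 6 2 1 9 7 3 8 5 / 2 9 3 5 1 8 4 6 7 / 5 1 8 7 6 4 2 3 9 / 6 7 4 3 2 9 5 1 8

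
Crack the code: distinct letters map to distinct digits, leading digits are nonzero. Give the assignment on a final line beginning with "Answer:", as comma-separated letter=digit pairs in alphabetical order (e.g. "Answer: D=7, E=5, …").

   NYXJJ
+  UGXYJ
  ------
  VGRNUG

Step 1. [V] V is the leading digit of a 6-digit sum of two 5-digit numbers; the final carry is exactly 1, so V=1.
Step 2. [col 1: J + J ≡ G (mod 10)] J=2 is one option consistent with column 1 (J + J ≡ G (mod 10), carry-in 0) — take it ⇒ J=2.
Step 3. [col 1: J + J ≡ G (mod 10)] from column 1 (J=2, carry-in 0, digits 1,2 already taken and all letters distinct): G must equal 4. So G=4.
Step 4. [col 2: J + Y ≡ U (mod 10)] column 2 (J + Y ≡ U (mod 10), carry-in 0) doesn't pin Y yet; pick Y=5 and continue. So Y=5.
Step 5. [col 2: J + Y ≡ U (mod 10)] in column 2 we have J+Y≡U with carry-in 0; given J=2, Y=5 and digits 1,2,4,5 already taken and all letters distinct, that pins U to 7 ⇒ U=7.
Step 6. [col 3: X + X ≡ N (mod 10)] several values work for X in column 3 (X + X ≡ N (mod 10), carry-in 0); try X=8, so X=8.
Step 7. [col 3: X + X ≡ N (mod 10)] in column 3 we have X+X≡N with carry-in 0; given X=8 and digits 1,2,4,5,7,8 already taken and all letters distinct, that pins N to 6. So N=6.
Step 8. [col 4: Y + G ≡ R (mod 10)] column 4 reads Y+G+carry(1)=R with Y=5, G=4; with digits 1,2,4,5,6,7,8 already taken and all letters distinct, the only value for R is 0 ⇒ R=0.

Answer: G=4, J=2, N=6, R=0, U=7, V=1, X=8, Y=5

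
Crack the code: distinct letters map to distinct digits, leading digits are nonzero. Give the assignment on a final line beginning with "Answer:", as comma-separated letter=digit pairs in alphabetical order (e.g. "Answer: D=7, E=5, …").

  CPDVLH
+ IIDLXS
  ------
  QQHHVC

Step 1. [col 1: H + S ≡ C (mod 10)] several values work for H in column 1 (H + S ≡ C (mod 10), carry-in 0); try H=8, so H=8.
Step 2. [col 1: H + S ≡ C (mod 10)] no forcing yet in column 1 (carry-in 0); S=6 is free and consistent — try it. So S=6.
Step 3. [col 1: H + S ≡ C (mod 10)] column 1 reads H+S+carry(0)=C with H=8, S=6; with digits 6,8 already taken and all letters distinct, the only value for C is 4 ⇒ C=4.
Step 4. [col 2: L + X ≡ V (mod 10)] column 2 (L + X ≡ V (mod 10), carry-in 1) doesn't pin L yet; pick L=7 and continue ⇒ L=7.
Step 5. [col 2: L + X ≡ V (mod 10)] several values work for X in column 2 (L + X ≡ V (mod 10), carry-in 1); try X=2. So X=2.
Step 6. [col 2: L + X ≡ V (mod 10)] from column 2 (L=7, X=2, carry-in 1, digits 2,4,6,7,8 already taken and all letters distinct): V must equal 0, so V=0.
Step 7. [col 4: D + D ≡ H (mod 10)] column 4 reads D+D+carry(0)=H with H=8; with digits 0,2,4,6,7,8 already taken and all letters distinct, the only value for D is 9 ⇒ D=9.
Step 8. [col 5: P + I ≡ Q (mod 10)] in column 5 we have P+I≡Q with carry-in 1; given nothing yet and digits 0,2,4,6,7,8,9 already taken and all letters distinct, that pins Q to 5. So Q=5.
Step 9. [col 5: P + I ≡ Q (mod 10)] several values work for I in column 5 (P + I ≡ Q (mod 10), carry-in 1); try I=1. So I=1.
Step 10. [col 5: P + I ≡ Q (mod 10)] in column 5 we have P+I≡Q with carry-in 1; given I=1, Q=5 and digits 0,1,2,4,5,6,7,8,9 already taken and all letters distinct, that pins P to 3. So P=3.

Answer: C=4, D=9, H=8, I=1, L=7, P=3, Q=5, S=6, V=0, X=2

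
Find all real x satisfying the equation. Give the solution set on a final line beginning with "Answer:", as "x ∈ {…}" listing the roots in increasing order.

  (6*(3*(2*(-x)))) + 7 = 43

Step 1. [(6*(3*(2*(-x)))) + 7 = 43] 7 comes off first (subtract 7). So sub: 6*(3*(2*(-x))) = 36.
Step 2. [6*(3*(2*(-x))) = 36] LHS = 6·(…); ÷6 both sides. So div: 3*(2*(-x)) = 6.
Step 3. [3*(2*(-x)) = 6] divide by the outer 3, so div: 2*(-x) = 2.
Step 4. [2*(-x) = 2] leading coefficient 2: divide by 2, so div: -x = 1.
Step 5. [-x = 1] flip signs both sides ⇒ neg: x = -1.

Answer: x ∈ {-1}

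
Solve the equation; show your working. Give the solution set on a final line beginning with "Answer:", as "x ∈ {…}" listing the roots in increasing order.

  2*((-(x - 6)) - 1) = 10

Step 1. [2*((-(x - 6)) - 1) = 10] 2 out front; divide by 2 ⇒ div: (-(x - 6)) - 1 = 5.
Step 2. [(-(x - 6)) - 1 = 5] the outer -1 inverts by adding 1 ⇒ sub: -(x - 6) = 6.
Step 3. [-(x - 6) = 6] LHS negated; negate both sides ⇒ neg: x - 6 = -6.
Step 4. [x - 6 = -6] peel the -6: add 6 from each side. So sub: x = 0.

Answer: x ∈ {0}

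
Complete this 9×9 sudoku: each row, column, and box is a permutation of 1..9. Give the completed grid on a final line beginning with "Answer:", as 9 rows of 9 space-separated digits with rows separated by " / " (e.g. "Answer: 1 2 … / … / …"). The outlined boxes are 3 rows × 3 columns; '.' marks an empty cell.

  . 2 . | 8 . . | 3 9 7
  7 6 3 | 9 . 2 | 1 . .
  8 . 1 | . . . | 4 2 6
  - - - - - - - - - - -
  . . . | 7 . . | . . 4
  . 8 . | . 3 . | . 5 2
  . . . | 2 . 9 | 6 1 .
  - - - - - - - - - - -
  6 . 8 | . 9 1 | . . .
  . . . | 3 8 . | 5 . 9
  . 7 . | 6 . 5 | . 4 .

Step 1. [r6c9∈{3,8}] r6c9 is the only open cell in row 6 admitting 8, so r6c9=8.
Step 2. [r7c2∈{3,4,5}] across row 7, 5 lands solely at r7c2 ⇒ r7c2=5.
Step 3. [r9c1∈{1,2,3,9}] across box 7, 3 lands solely at r9c1 ⇒ r9c1=3.
Step 4. [r2c5∈{4,5}] r2c5 is the only open cell in row 2 admitting 4 ⇒ r2c5=4.
Step 5. [r6c5∈{5}] only 5 remains possible at r6c5 ⇒ r6c5=5.
Step 6. [r6c1∈{4}] nothing but 4 survives at r6c1. So r6c1=4.
Step 7. [r4c7∈{9}] r4c7's peers cover all but 9 ⇒ r4c7=9.
Step 8. [r8c2∈{1,4}] across col 2, 4 lands solely at r8c2 ⇒ r8c2=4.
Step 9. [r4c2∈{1,3}] across col 2, 1 lands solely at r4c2, so r4c2=1.
Step 10. [r4c5∈{6}] nothing but 6 survives at r4c5. So r4c5=6.
Step 11. [r8c3∈{2}] r8c3 has the single candidate 2. So r8c3=2.
Step 12. [r4c3∈{5}] r4c3 is down to just 5 ⇒ r4c3=5.
Step 13. [r5c3∈{6,7,9}] 6 has one home in row 5: r5c3. So r5c3=6.
Step 14. [r8c6∈{7}] r8c6 is down to just 7, so r8c6=7.
Step 15. [r7c8∈{3,7}] r7c8 is the only open cell in col 8 admitting 7, so r7c8=7.
Step 16. [r7c7∈{2}] nothing but 2 survives at r7c7 ⇒ r7c7=2.
Step 17. [r7c4∈{4}] r7c4 is down to just 4 ⇒ r7c4=4.
Step 18. [r5c4∈{1}] r5c4's peers cover all but 1. So r5c4=1.
Step 19. [r6c2∈{3}] r6c2 is down to just 3, so r6c2=3.
Step 20. [r9c9∈{1}] r9c9's peers cover all but 1, so r9c9=1.
Step 21. [r2c9∈{5}] r2c9 is down to just 5 ⇒ r2c9=5.
Step 22. [r3c2∈{9}] only 9 remains possible at r3c2. So r3c2=9.
Step 23. [r5c6∈{4}] r5c6 is down to just 4 ⇒ r5c6=4.
Step 24. [r1c1∈{5}] nothing but 5 survives at r1c1. So r1c1=5.
Step 25. [r6c3∈{7}] r6c3 is down to just 7. So r6c3=7.
Step 26. [r7c9∈{3}] r7c9's peers cover all but 3. So r7c9=3.
Step 27. [r3c5∈{7}] r3c5 has the single candidate 7. So r3c5=7.
Step 28. [r9c3∈{9}] r9c3 has the single candidate 9 ⇒ r9c3=9.
Step 29. [r5c7∈{7}] r5c7 has the single candidate 7, so r5c7=7.
Step 30. [r9c7∈{8}] r9c7's peers cover all but 8 ⇒ r9c7=8.
Step 31. [r3c4∈{5}] r3c4 is down to just 5. So r3c4=5.
Step 32. [r8c1∈{1}] only 1 remains possible at r8c1. So r8c1=1.
Step 33. [r1c3∈{4}] only 4 remains possible at r1c3 ⇒ r1c3=4.
Step 34. [r1c6∈{6}] r1c6's peers cover all but 6, so r1c6=6.
Step 35. [r9c5∈{2}] only 2 remains possible at r9c5, so r9c5=2.
Step 36. [r3c6∈{3}] r3c6 has the single candidate 3, so r3c6=3.
Step 37. [r4c1∈{2}] r4c1's peers cover all but 2 ⇒ r4c1=2.
Step 38. [r4c8∈{3}] r4c8's peers cover all but 3, so r4c8=3.
Step 39. [r8c8∈{6}] nothing but 6 survives at r8c8 ⇒ r8c8=6.
Step 40. [r4c6∈{8}] nothing but 8 survives at r4c6 ⇒ r4c6=8.
Step 41. [r5c1∈{9}] r5c1 has the single candidate 9 ⇒ r5c1=9.
Step 42. [r2c8∈{8}] r2c8 has the single candidate 8, so r2c8=8.
Step 43. [r1c5∈{1}] only 1 remains possible at r1c5 ⇒ r1c5=1.

Answer: 5 2 4 8 1 6 3 9 7 / 7 6 3 9 4 2 1 8 5 / 8 9 1 5 7 3 4 2 6 / 2 1 5 7 6 8 9 3 4 / 9 8 6 1 3 4 7 5 2 / 4 3 7 2 5 9 6 1 8 / 6 5 8 4 9 1 2 7 3 / 1 4 2 3 8 7 5 6 9 / 3 7 9 6 2 5 8 4 1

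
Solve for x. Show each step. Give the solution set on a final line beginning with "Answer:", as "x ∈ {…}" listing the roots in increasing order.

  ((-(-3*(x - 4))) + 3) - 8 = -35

Step 1. [((-(-3*(x - 4))) + 3) - 8 = -35] add 8: x sits inside (… - 8), so sub: (-(-3*(x - 4))) + 3 = -27.
Step 2. [(-(-3*(x - 4))) + 3 = -27] the outer +3 inverts by subtracting 3 ⇒ sub: -(-3*(x - 4)) = -30.
Step 3. [-(-3*(x - 4)) = -30] leading − — multiply by −1, so neg: -3*(x - 4) = 30.
Step 4. [-3*(x - 4) = 30] -3 out front; divide by -3, so div: x - 4 = -10.
Step 5. [x - 4 = -10] 4 comes off first (add 4) ⇒ sub: x = -6.

Answer: x ∈ {-6}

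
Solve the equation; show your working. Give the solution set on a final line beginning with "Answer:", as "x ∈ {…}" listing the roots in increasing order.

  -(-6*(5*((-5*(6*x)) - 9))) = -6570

Step 1. [-(-6*(5*((-5*(6*x)) - 9))) = -6570] leading − — multiply by −1. So neg: -6*(5*((-5*(6*x)) - 9)) = 6570.
Step 2. [-6*(5*((-5*(6*x)) - 9)) = 6570] LHS = -6·(…); ÷-6 both sides. So div: 5*((-5*(6*x)) - 9) = -1095.
Step 3. [5*((-5*(6*x)) - 9) = -1095] LHS = 5·(…); ÷5 both sides, so div: (-5*(6*x)) - 9 = -219.
Step 4. [(-5*(6*x)) - 9 = -219] -9 is outermost — add 9 both sides ⇒ sub: -5*(6*x) = -210.
Step 5. [-5*(6*x) = -210] LHS = -5·(…); ÷-5 both sides, so div: 6*x = 42.
Step 6. [6*x = 42] 6·(inner) — divide through by 6, so div: x = 7.

Answer: x ∈ {7}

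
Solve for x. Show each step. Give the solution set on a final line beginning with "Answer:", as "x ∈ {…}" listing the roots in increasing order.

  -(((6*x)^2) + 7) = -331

Step 1. [-(((6*x)^2) + 7) = -331] flip signs both sides. So neg: ((6*x)^2) + 7 = 331.
Step 2. [((6*x)^2) + 7 = 331] peel the +7: subtract 7 from each side ⇒ sub: (6*x)^2 = 324.
Step 3. [(6*x)^2 = 324] √ both sides: 324 ≥ 0 gives two branches ⇒ sqrt: 6*x = 18 or -18.
Step 4. [6*x = 18 or -18] divide by the outer 6. So div: x = 3 or -3.

Answer: x ∈ {-3, 3}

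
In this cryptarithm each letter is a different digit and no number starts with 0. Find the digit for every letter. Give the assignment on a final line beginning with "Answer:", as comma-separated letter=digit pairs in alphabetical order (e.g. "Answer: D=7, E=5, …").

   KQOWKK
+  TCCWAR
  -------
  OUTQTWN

Step 1. [col 1: K + R ≡ N (mod 10)] several values work for N in column 1 (K + R ≡ N (mod 10), carry-in 0); try N=6, so N=6.
Step 2. [O] adding two 6-digit numbers gives at most 6+1 digits, and here it does — O is that final carry and must be 1 ⇒ O=1.
Step 3. [col 1: K + R ≡ N (mod 10)] several values work for R in column 1 (K + R ≡ N (mod 10), carry-in 0); try R=4 ⇒ R=4.
Step 4. [col 1: K + R ≡ N (mod 10)] column 1: given R=4, N=6, carry-in 0, and digits 1,4,6 already taken and all letters distinct, K+R≡N (mod 10) forces K=2, so K=2.
Step 5. [col 2: K + A ≡ W (mod 10)] no forcing yet in column 2 (carry-in 0); A=7 is free and consistent — try it. So A=7.
Step 6. [col 2: K + A ≡ W (mod 10)] column 2 reads K+A+carry(0)=W with K=2, A=7; with digits 1,2,4,6,7 already taken and all letters distinct, the only value for W is 9. So W=9.
Step 7. [col 3: W + W ≡ T (mod 10)] column 3 reads W+W+carry(0)=T with W=9; with digits 1,2,4,6,7,9 already taken and all letters distinct, the only value for T is 8 ⇒ T=8.
Step 8. [col 4: O + C ≡ Q (mod 10)] from column 4 (O=1, carry-in 1, digits 1,2,4,6,7,8,9 already taken and all letters distinct): Q must equal 5, so Q=5.
Step 9. [col 4: O + C ≡ Q (mod 10)] column 4: given O=1, Q=5, carry-in 1, and digits 1,2,4,5,6,7,8,9 already taken and all letters distinct, O+C≡Q (mod 10) forces C=3, so C=3.
Step 10. [col 6: K + T ≡ U (mod 10)] in column 6 we have K+T≡U with carry-in 0; given K=2, T=8 and digits 1,2,3,4,5,6,7,8,9 already taken and all letters distinct, that pins U to 0 ⇒ U=0.

Answer: A=7, C=3, K=2, N=6, O=1, Q=5, R=4, T=8, U=0, W=9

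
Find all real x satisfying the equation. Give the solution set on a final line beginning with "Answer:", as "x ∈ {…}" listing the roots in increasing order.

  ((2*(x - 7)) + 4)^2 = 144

Step 1. [((2*(x - 7)) + 4)^2 = 144] 144 ≥ 0, LHS is (·)² — take ±√ ⇒ sqrt: (2*(x - 7)) + 4 = 12 or -12.
Step 2. [(2*(x - 7)) + 4 = 12 or -12] common factor 2 (LHS and 12 or -12) — divide through, so factor: (x - 7) + 2 = 6 or -6.
Step 3. [(x - 7) + 2 = 6 or -6] the outer +2 inverts by subtracting 2 ⇒ sub: x - 7 = 4 or -8.
Step 4. [x - 7 = 4 or -8] -7 is outermost — add 7 both sides ⇒ sub: x = 11 or -1.

Answer: x ∈ {-1, 11}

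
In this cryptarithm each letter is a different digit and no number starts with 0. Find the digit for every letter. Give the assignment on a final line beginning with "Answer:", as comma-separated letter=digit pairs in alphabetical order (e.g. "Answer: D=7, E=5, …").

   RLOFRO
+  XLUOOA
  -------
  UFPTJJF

Step 1. [col 1: O + A ≡ F (mod 10)] several values work for F in column 1 (O + A ≡ F (mod 10), carry-in 0); try F=7. So F=7.
Step 2. [col 1: O + A ≡ F (mod 10)] column 1 (O + A ≡ F (mod 10), carry-in 0) doesn't pin O yet; pick O=2 and continue, so O=2.
Step 3. [col 1: O + A ≡ F (mod 10)] column 1 reads O+A+carry(0)=F with O=2, F=7; with digits 2,7 already taken and all letters distinct, the only value for A is 5 ⇒ A=5.
Step 4. [U] the sum has 7 digits but both addends have 6; that extra leading digit U is the final carry, namely 1 ⇒ U=1.
Step 5. [col 2: R + O ≡ J (mod 10)] no forcing yet in column 2 (carry-in 0); R=8 is free and consistent — try it ⇒ R=8.
Step 6. [col 2: R + O ≡ J (mod 10)] in column 2 we have R+O≡J with carry-in 0; given R=8, O=2 and digits 1,2,5,7,8 already taken and all letters distinct, that pins J to 0. So J=0.
Step 7. [col 4: O + U ≡ T (mod 10)] column 4: given O=2, U=1, carry-in 1, and digits 0,1,2,5,7,8 already taken and all letters distinct, O+U≡T (mod 10) forces T=4. So T=4.
Step 8. [col 5: L + L ≡ P (mod 10)] column 5 reads L+L+carry(0)=P with nothing yet; with digits 0,1,2,4,5,7,8 already taken and all letters distinct, the only value for P is 6, so P=6.
Step 9. [col 5: L + L ≡ P (mod 10)] from column 5 (P=6, carry-in 0, digits 0,1,2,4,5,6,7,8 already taken and all letters distinct): L must equal 3, so L=3.
Step 10. [col 6: R + X ≡ F (mod 10)] column 6: given R=8, F=7, carry-in 0, and digits 0,1,2,3,4,5,6,7,8 already taken and all letters distinct, R+X≡F (mod 10) forces X=9, so X=9.

Answer: A=5, F=7, J=0, L=3, O=2, P=6, R=8, T=4, U=1, X=9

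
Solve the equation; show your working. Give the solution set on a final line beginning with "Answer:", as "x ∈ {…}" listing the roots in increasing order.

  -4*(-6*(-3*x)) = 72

Step 1. [-4*(-6*(-3*x)) = 72] divide by the outer -4, so div: -6*(-3*x) = -18.
Step 2. [-6*(-3*x) = -18] divide by the outer -6, so div: -3*x = 3.
Step 3. [-3*x = 3] -3 out front; divide by -3 ⇒ div: x = -1.

Answer: x ∈ {-1}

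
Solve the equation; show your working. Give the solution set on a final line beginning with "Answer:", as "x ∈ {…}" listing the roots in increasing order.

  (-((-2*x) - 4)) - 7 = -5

Step 1. [(-((-2*x) - 4)) - 7 = -5] peel the -7: add 7 from each side ⇒ sub: -((-2*x) - 4) = 2.
Step 2. [-((-2*x) - 4) = 2] flip signs both sides. So neg: (-2*x) - 4 = -2.
Step 3. [(-2*x) - 4 = -2] add 4: x sits inside (… - 4), so sub: -2*x = 2.
Step 4. [-2*x = 2] -2·(inner) — divide through by -2. So div: x = -1.

Answer: x ∈ {-1}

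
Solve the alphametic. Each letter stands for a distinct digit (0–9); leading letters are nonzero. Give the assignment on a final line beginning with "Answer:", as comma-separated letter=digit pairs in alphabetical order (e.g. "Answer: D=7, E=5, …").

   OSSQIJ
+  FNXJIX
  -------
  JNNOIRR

Step 1. [col 1: J + X ≡ R (mod 10)] no forcing yet in column 1 (carry-in 0); X=7 is free and consistent — try it ⇒ X=7.
Step 2. [col 1: J + X ≡ R (mod 10)] column 1 (J + X ≡ R (mod 10), carry-in 0) doesn't pin R yet; pick R=8 and continue, so R=8.
Step 3. [col 1: J + X ≡ R (mod 10)] column 1: given X=7, R=8, carry-in 0, and digits 7,8 already taken and all letters distinct, J+X≡R (mod 10) forces J=1 ⇒ J=1.
Step 4. [col 2: I + I ≡ R (mod 10)] several values work for I in column 2 (I + I ≡ R (mod 10), carry-in 0); try I=4, so I=4.
Step 5. [col 3: Q + J ≡ I (mod 10)] column 3 reads Q+J+carry(0)=I with J=1, I=4; with digits 1,4,7,8 already taken and all letters distinct, the only value for Q is 3 ⇒ Q=3.
Step 6. [col 4: S + X ≡ O (mod 10)] S=9 is one option consistent with column 4 (S + X ≡ O (mod 10), carry-in 0) — take it ⇒ S=9.
Step 7. [col 4: S + X ≡ O (mod 10)] column 4 reads S+X+carry(0)=O with S=9, X=7; with digits 1,3,4,7,8,9 already taken and all letters distinct, the only value for O is 6 ⇒ O=6.
Step 8. [col 5: S + N ≡ N (mod 10)] several values work for N in column 5 (S + N ≡ N (mod 10), carry-in 1); try N=2. So N=2.
Step 9. [col 6: O + F ≡ N (mod 10)] column 6 reads O+F+carry(1)=N with O=6, N=2; with digits 1,2,3,4,6,7,8,9 already taken and all letters distinct, the only value for F is 5 ⇒ F=5.

Answer: F=5, I=4, J=1, N=2, O=6, Q=3, R=8, S=9, X=7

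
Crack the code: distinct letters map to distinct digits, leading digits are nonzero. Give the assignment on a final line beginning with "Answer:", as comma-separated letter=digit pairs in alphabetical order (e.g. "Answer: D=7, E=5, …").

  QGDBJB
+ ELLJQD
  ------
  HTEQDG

Step 1. [col 1: B + D ≡ G (mod 10)] several values work for D in column 1 (B + D ≡ G (mod 10), carry-in 0); try D=8, so D=8.
Step 2. [col 1: B + D ≡ G (mod 10)] column 1 (B + D ≡ G (mod 10), carry-in 0) doesn't pin G yet; pick G=7 and continue. So G=7.
Step 3. [col 1: B + D ≡ G (mod 10)] from column 1 (D=8, G=7, carry-in 0, digits 7,8 already taken and all letters distinct): B must equal 9, so B=9.
Step 4. [col 2: J + Q ≡ D (mod 10)] several values work for J in column 2 (J + Q ≡ D (mod 10), carry-in 1); try J=4 ⇒ J=4.
Step 5. [col 2: J + Q ≡ D (mod 10)] in column 2 we have J+Q≡D with carry-in 1; given J=4, D=8 and digits 4,7,8,9 already taken and all letters distinct, that pins Q to 3 ⇒ Q=3.
Step 6. [col 4: D + L ≡ E (mod 10)] no forcing yet in column 4 (carry-in 1); E=1 is free and consistent — try it, so E=1.
Step 7. [col 4: D + L ≡ E (mod 10)] from column 4 (D=8, E=1, carry-in 1, digits 1,3,4,7,8,9 already taken and all letters distinct): L must equal 2, so L=2.
Step 8. [col 5: G + L ≡ T (mod 10)] in column 5 we have G+L≡T with carry-in 1; given G=7, L=2 and digits 1,2,3,4,7,8,9 already taken and all letters distinct, that pins T to 0, so T=0.
Step 9. [col 6: Q + E ≡ H (mod 10)] in column 6 we have Q+E≡H with carry-in 1; given Q=3, E=1 and digits 0,1,2,3,4,7,8,9 already taken and all letters distinct, that pins H to 5. So H=5.

Answer: B=9, D=8, E=1, G=7, H=5, J=4, L=2, Q=3, T=0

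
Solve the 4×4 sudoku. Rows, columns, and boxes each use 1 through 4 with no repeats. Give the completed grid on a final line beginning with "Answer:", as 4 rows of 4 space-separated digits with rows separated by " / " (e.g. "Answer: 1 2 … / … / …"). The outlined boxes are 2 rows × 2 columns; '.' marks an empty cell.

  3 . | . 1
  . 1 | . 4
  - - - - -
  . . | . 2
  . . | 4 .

Step 1. [r2c1∈{2}] r2c1 has the single candidate 2 ⇒ r2c1=2.
Step 2. [r3c3∈{1,3}] in col 3, 1 fits only at r3c3. So r3c3=1.
Step 3. [r3c2∈{3,4}] in row 3, 3 fits only at r3c2, so r3c2=3.
Step 4. [r1c3∈{2}] only 2 remains possible at r1c3 ⇒ r1c3=2.
Step 5. [r4c4∈{3}] only 3 remains possible at r4c4. So r4c4=3.
Step 6. [r4c1∈{1}] only 1 remains possible at r4c1, so r4c1=1.
Step 7. [r1c2∈{4}] only 4 remains possible at r1c2, so r1c2=4.
Step 8. [r4c2∈{2}] r4c2's peers cover all but 2. So r4c2=2.
Step 9. [r3c1∈{4}] r3c1 is down to just 4. So r3c1=4.
Step 10. [r2c3∈{3}] nothing but 3 survives at r2c3. So r2c3=3.

Answer: 3 4 2 1 / 2 1 3 4 / 4 3 1 2 / 1 2 4 3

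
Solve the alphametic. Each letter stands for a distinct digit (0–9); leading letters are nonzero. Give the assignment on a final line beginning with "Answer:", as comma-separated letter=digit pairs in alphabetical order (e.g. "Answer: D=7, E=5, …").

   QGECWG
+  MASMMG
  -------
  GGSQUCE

Step 1. [col 1: G + G ≡ E (mod 10)] column 1 (G + G ≡ E (mod 10), carry-in 0) doesn't pin G yet; pick G=1 and continue ⇒ G=1.
Step 2. [col 1: G + G ≡ E (mod 10)] column 1: given G=1, carry-in 0, and digits 1 already taken and all letters distinct, G+G≡E (mod 10) forces E=2 ⇒ E=2.
Step 3. [col 2: W + M ≡ C (mod 10)] column 2 (W + M ≡ C (mod 10), carry-in 0) doesn't pin C yet; pick C=0 and continue. So C=0.
Step 4. [col 2: W + M ≡ C (mod 10)] several values work for W in column 2 (W + M ≡ C (mod 10), carry-in 0); try W=7 ⇒ W=7.
Step 5. [col 2: W + M ≡ C (mod 10)] from column 2 (W=7, C=0, carry-in 0, digits 0,1,2,7 already taken and all letters distinct): M must equal 3 ⇒ M=3.
Step 6. [col 3: C + M ≡ U (mod 10)] column 3 reads C+M+carry(1)=U with C=0, M=3; with digits 0,1,2,3,7 already taken and all letters distinct, the only value for U is 4. So U=4.
Step 7. [col 4: E + S ≡ Q (mod 10)] column 4 reads E+S+carry(0)=Q with E=2; with digits 0,1,2,3,4,7 already taken and all letters distinct, the only value for S is 6, so S=6.
Step 8. [col 4: E + S ≡ Q (mod 10)] column 4: given E=2, S=6, carry-in 0, and digits 0,1,2,3,4,6,7 already taken and all letters distinct, E+S≡Q (mod 10) forces Q=8, so Q=8.
Step 9. [col 5: G + A ≡ S (mod 10)] column 5 reads G+A+carry(0)=S with G=1, S=6; with digits 0,1,2,3,4,6,7,8 already taken and all letters distinct, the only value for A is 5 ⇒ A=5.

Answer: A=5, C=0, E=2, G=1, M=3, Q=8, S=6, U=4, W=7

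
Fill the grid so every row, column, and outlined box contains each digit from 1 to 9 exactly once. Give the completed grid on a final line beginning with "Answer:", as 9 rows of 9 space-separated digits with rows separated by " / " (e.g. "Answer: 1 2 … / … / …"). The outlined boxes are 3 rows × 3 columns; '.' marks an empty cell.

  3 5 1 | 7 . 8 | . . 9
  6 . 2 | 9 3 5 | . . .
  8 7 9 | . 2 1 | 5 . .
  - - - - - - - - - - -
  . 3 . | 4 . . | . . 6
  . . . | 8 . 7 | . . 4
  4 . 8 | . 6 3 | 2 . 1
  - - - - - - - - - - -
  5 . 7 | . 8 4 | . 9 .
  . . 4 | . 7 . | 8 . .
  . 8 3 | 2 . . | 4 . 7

Step 1. [r8c9∈{2,3,5}] across col 9, 5 lands solely at r8c9, so r8c9=5.
Step 2. [r4c1∈{1,2,7,9}] 7 has one home in col 1: r4c1. So r4c1=7.
Step 3. [r9c5∈{1,5,9}] across row 9, 5 lands solely at r9c5. So r9c5=5.
Step 4. [r3c8∈{3,4,6}] row 3 places 4 nowhere but r3c8 ⇒ r3c8=4.
Step 5. [r6c2∈{9}] r6c2 is down to just 9, so r6c2=9.
Step 6. [r7c9∈{2,3}] across col 9, 2 lands solely at r7c9. So r7c9=2.
Step 7. [r4c7∈{9}] r4c7's peers cover all but 9 ⇒ r4c7=9.
Step 8. [r6c8∈{5,7}] across row 6, 7 lands solely at r6c8, so r6c8=7.
Step 9. [r5c3∈{5,6}] col 3 places 6 nowhere but r5c3, so r5c3=6.
Step 10. [r1c7∈{6}] r1c7 is down to just 6, so r1c7=6.
Step 11. [r4c8∈{5,8}] r4c8 is the only open cell in row 4 admitting 8. So r4c8=8.
Step 12. [r2c8∈{1}] only 1 remains possible at r2c8 ⇒ r2c8=1.
Step 13. [r9c1∈{1,9}] 1 has one home in row 9: r9c1 ⇒ r9c1=1.
Step 14. [r8c4∈{1,3,6}] r8c4 is the only open cell in row 8 admitting 1, so r8c4=1.
Step 15. [r8c8∈{3,6}] across row 8, 3 lands solely at r8c8. So r8c8=3.
Step 16. [r5c1∈{2}] only 2 remains possible at r5c1 ⇒ r5c1=2.
Step 17. [r7c2∈{6}] only 6 remains possible at r7c2. So r7c2=6.
Step 18. [r8c6∈{6,9}] 6 has one home in row 8: r8c6. So r8c6=6.
Step 19. [r5c5∈{1,9}] in row 5, 9 fits only at r5c5, so r5c5=9.
Step 20. [r4c3∈{5}] r4c3 has the single candidate 5 ⇒ r4c3=5.
Step 21. [r2c2∈{4}] r2c2 is down to just 4. So r2c2=4.
Step 22. [r5c2∈{1}] r5c2 is down to just 1. So r5c2=1.
Step 23. [r9c8∈{6}] r9c8 has the single candidate 6. So r9c8=6.
Step 24. [r9c6∈{9}] r9c6 is down to just 9 ⇒ r9c6=9.
Step 25. [r1c8∈{2}] r1c8's peers cover all but 2 ⇒ r1c8=2.
Step 26. [r3c9∈{3}] only 3 remains possible at r3c9. So r3c9=3.
Step 27. [r2c9∈{8}] r2c9 is down to just 8 ⇒ r2c9=8.
Step 28. [r8c1∈{9}] only 9 remains possible at r8c1. So r8c1=9.
Step 29. [r6c4∈{5}] r6c4 has the single candidate 5. So r6c4=5.
Step 30. [r3c4∈{6}] r3c4 has the single candidate 6 ⇒ r3c4=6.
Step 31. [r2c7∈{7}] r2c7 is down to just 7 ⇒ r2c7=7.
Step 32. [r4c5∈{1}] r4c5 has the single candidate 1. So r4c5=1.
Step 33. [r5c7∈{3}] r5c7 is down to just 3 ⇒ r5c7=3.
Step 34. [r7c7∈{1}] r7c7 has the single candidate 1 ⇒ r7c7=1.
Step 35. [r5c8∈{5}] r5c8 has the single candidate 5, so r5c8=5.
Step 36. [r8c2∈{2}] r8c2's peers cover all but 2 ⇒ r8c2=2.
Step 37. [r4c6∈{2}] r4c6 has the single candidate 2 ⇒ r4c6=2.
Step 38. [r1c5∈{4}] r1c5's peers cover all but 4 ⇒ r1c5=4.
Step 39. [r7c4∈{3}] r7c4 is down to just 3, so r7c4=3.

Answer: 3 5 1 7 4 8 6 2 9 / 6 4 2 9 3 5 7 1 8 / 8 7 9 6 2 1 5 4 3 / 7 3 5 4 1 2 9 8 6 / 2 1 6 8 9 7 3 5 4 / 4 9 8 5 6 3 2 7 1 / 5 6 7 3 8 4 1 9 2 / 9 2 4 1 7 6 8 3 5 / 1 8 3 2 5 9 4 6 7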